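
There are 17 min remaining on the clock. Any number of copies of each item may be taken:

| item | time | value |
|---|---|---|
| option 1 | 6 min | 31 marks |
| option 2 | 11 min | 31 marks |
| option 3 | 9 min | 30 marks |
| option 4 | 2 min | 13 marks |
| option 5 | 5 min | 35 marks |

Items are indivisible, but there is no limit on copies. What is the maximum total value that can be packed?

Best value-per-unit is option 5 at 35/5; filling with it alone gives 3×35 = 105.
Optimal mix: 1×option 4 + 3×option 5 → time 17, value 118.

118 marks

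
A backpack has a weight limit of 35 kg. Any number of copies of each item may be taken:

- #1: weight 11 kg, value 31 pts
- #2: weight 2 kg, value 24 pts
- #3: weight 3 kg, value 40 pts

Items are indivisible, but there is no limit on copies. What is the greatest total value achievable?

464 pts

Best value-per-unit is #3 at 40/3; filling with it alone gives 11×40 = 440.
Optimal mix: 1×#2 + 11×#3 → weight 35, value 464.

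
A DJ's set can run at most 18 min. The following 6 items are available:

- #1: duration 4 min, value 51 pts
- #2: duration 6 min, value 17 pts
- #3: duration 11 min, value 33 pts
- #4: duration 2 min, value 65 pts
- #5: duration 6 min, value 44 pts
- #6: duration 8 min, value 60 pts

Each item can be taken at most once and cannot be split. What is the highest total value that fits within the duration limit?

177 pts

Check high-value combinations within 18 min:
- #1+#2+#4+#5: duration 4+6+2+6=18, value 51+17+65+44=177
- #1+#4+#6: duration 4+2+8=14, value 51+65+60=176
- #4+#5+#6: duration 2+6+8=16, value 65+44+60=169
Best: 177 pts.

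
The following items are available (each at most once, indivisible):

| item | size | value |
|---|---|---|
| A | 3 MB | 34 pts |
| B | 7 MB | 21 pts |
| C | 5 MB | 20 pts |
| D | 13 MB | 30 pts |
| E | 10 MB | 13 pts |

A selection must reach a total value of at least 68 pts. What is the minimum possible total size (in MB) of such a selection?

Subsets with value ≥ 68, sorted by total size:
- A+B+C: size 15, value 75
- A+B+E: size 20, value 68
Minimum size: 15 MB.

15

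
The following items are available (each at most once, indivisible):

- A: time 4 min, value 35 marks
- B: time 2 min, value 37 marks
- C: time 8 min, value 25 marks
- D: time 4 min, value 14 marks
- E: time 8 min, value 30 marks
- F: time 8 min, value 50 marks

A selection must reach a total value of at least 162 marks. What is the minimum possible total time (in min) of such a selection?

Subsets with value ≥ 162, sorted by total time:
- A+B+D+E+F: time 26, value 166
- A+B+C+E+F: time 30, value 177
- A+B+C+D+E+F: time 34, value 191
Minimum time: 26 min.

26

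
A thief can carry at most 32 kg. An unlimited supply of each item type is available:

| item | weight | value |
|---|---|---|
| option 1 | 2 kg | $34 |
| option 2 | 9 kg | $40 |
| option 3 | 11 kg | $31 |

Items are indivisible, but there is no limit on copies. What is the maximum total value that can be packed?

Best value-per-unit is option 1 at 34/2, and filling with it alone uses weight 16×2=32. No mix of the others beats 16×34 = 544.

$544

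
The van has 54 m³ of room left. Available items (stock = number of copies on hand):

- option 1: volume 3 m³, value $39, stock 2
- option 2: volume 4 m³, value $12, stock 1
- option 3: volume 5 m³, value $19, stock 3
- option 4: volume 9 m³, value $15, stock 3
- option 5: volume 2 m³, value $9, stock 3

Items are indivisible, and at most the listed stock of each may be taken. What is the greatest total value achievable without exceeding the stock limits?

Top feasible selections:
- 2×option 1 + 3×option 3 + 3×option 4 + 3×option 5: volume 54, value 207
- 2×option 1 + 1×option 2 + 3×option 3 + 2×option 4 + 3×option 5: volume 49, value 204
- 2×option 1 + 1×option 2 + 3×option 3 + 3×option 4 + 1×option 5: volume 54, value 201
- 2×option 1 + 1×option 2 + 2×option 3 + 3×option 4 + 3×option 5: volume 53, value 200
Best: $207.

$207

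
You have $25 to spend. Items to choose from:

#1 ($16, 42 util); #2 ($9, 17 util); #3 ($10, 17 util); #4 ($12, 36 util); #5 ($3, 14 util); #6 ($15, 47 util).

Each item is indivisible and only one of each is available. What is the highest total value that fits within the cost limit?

67 util

Check high-value combinations within $25:
- #2+#4+#5: cost 9+12+3=24, value 17+36+14=67
- #3+#4+#5: cost 10+12+3=25, value 17+36+14=67
- #2+#6: cost 9+15=24, value 17+47=64
- #3+#6: cost 10+15=25, value 17+47=64
Best: 67 util.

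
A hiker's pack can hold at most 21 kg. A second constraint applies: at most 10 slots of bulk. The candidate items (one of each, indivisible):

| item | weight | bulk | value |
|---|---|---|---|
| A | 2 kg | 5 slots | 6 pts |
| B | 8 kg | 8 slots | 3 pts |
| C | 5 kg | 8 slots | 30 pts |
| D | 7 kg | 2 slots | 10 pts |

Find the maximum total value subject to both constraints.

Feasible sets respecting both limits:
- C+D: weight 12, bulk 10, value 40
- C: weight 5, bulk 8, value 30
- A+D: weight 9, bulk 7, value 16
Best: 40 pts.

40 pts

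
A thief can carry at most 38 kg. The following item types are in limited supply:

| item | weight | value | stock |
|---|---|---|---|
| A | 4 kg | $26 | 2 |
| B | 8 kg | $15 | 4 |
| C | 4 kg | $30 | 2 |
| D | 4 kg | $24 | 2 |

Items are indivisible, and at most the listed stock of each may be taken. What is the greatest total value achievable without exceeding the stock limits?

Top feasible selections:
- 2×A + 1×B + 2×C + 2×D: weight 32, value 175
- 2×A + 2×B + 2×C + 1×D: weight 36, value 166
- 1×A + 2×B + 2×C + 2×D: weight 36, value 164
- 2×A + 2×C + 2×D: weight 24, value 160
Best: $175.

$175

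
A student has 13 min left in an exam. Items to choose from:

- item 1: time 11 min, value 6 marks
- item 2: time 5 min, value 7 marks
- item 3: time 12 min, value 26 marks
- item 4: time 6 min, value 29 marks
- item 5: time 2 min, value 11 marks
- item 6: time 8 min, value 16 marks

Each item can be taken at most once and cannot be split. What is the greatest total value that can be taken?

47 marks

This is a 0/1 knapsack; check combinations near the capacity.
- item 2+item 4+item 5: time 5+6+2=13, value 7+29+11=47
- item 4+item 5: time 6+2=8, value 29+11=40
- item 2+item 4: time 5+6=11, value 7+29=36
- item 4: time 6, value 29
Best: 47 marks.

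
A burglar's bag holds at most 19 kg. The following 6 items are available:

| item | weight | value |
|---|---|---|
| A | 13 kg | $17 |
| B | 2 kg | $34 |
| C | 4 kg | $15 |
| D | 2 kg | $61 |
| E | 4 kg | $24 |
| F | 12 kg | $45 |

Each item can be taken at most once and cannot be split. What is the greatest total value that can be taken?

Check high-value combinations within 19 kg:
- B+D+F: weight 2+2+12=16, value 34+61+45=140
- B+C+D+E: weight 2+4+2+4=12, value 34+15+61+24=134
- D+E+F: weight 2+4+12=18, value 61+24+45=130
- C+D+F: weight 4+2+12=18, value 15+61+45=121
Best: $140.

$140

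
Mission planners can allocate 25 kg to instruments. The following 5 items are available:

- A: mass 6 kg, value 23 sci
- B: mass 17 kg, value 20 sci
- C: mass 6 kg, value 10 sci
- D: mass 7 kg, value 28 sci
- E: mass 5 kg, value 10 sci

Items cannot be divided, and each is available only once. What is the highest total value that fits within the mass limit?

71 sci

Check high-value combinations within 25 kg:
- A+C+D+E: mass 6+6+7+5=24, value 23+10+28+10=71
- A+D+E: mass 6+7+5=18, value 23+28+10=61
- A+C+D: mass 6+6+7=19, value 23+10+28=61
- A+D: mass 6+7=13, value 23+28=51
- C+D+E: mass 6+7+5=18, value 10+28+10=48
Best: 71 sci.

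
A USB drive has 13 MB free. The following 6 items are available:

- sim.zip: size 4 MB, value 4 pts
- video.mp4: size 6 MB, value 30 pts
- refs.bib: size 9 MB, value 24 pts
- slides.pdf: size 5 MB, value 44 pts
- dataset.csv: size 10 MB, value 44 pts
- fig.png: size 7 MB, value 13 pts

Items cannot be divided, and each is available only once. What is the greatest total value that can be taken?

74 pts

Check high-value combinations within 13 MB:
- video.mp4+slides.pdf: size 6+5=11, value 30+44=74
- slides.pdf+fig.png: size 5+7=12, value 44+13=57
- sim.zip+slides.pdf: size 4+5=9, value 4+44=48
- slides.pdf: size 5, value 44
Best: 74 pts.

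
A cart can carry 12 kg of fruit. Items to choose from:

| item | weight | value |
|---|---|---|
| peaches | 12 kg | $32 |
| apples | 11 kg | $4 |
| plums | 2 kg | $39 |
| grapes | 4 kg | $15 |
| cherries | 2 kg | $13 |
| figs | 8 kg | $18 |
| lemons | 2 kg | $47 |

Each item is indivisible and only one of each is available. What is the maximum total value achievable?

$114

This is a 0/1 knapsack; check combinations near the capacity.
- plums+grapes+cherries+lemons: weight 2+4+2+2=10, value 39+15+13+47=114
- plums+figs+lemons: weight 2+8+2=12, value 39+18+47=104
- plums+grapes+lemons: weight 2+4+2=8, value 39+15+47=101
- plums+cherries+lemons: weight 2+2+2=6, value 39+13+47=99
Best: $114.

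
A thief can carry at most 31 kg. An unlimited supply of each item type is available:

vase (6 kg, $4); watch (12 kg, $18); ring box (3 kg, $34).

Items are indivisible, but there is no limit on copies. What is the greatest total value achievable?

$340

Best value-per-unit is ring box at 34/3, and filling with it alone uses weight 10×3=30. No mix of the others beats 10×34 = 340.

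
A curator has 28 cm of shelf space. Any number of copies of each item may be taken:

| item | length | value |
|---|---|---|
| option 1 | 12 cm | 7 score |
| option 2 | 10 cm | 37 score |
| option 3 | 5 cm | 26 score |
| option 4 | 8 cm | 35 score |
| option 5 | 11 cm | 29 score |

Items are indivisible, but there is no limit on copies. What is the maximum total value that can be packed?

Best value-per-unit is option 3 at 26/5; filling with it alone gives 5×26 = 130.
Optimal mix: 4×option 3 + 1×option 4 → length 28, value 139.

139 score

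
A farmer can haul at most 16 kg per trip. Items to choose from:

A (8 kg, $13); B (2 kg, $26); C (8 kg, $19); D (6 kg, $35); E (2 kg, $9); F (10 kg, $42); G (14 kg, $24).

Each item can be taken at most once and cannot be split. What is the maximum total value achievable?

Check high-value combinations within 16 kg:
- B+C+D: weight 2+8+6=16, value 26+19+35=80
- B+E+F: weight 2+2+10=14, value 26+9+42=77
- D+F: weight 6+10=16, value 35+42=77
- A+B+D: weight 8+2+6=16, value 13+26+35=74
- B+D+E: weight 2+6+2=10, value 26+35+9=70
Best: $80.

$80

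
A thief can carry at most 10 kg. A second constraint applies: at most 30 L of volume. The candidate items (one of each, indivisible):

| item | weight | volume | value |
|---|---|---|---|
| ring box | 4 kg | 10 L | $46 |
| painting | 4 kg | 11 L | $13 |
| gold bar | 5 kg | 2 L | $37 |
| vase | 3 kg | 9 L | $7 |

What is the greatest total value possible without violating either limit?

$83

Feasible sets respecting both limits:
- ring box+gold bar: weight 9, volume 12, value 83
- ring box+painting: weight 8, volume 21, value 59
- ring box+vase: weight 7, volume 19, value 53
Best: $83.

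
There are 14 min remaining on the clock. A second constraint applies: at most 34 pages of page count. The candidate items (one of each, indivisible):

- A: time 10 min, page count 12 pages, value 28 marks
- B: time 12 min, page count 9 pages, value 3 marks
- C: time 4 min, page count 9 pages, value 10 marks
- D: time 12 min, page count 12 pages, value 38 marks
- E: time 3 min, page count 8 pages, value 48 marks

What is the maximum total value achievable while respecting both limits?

Feasible sets respecting both limits:
- A+E: time 13, page count 20, value 76
- C+E: time 7, page count 17, value 58
- E: time 3, page count 8, value 48
- A+C: time 14, page count 21, value 38
Best: 76 marks.

76 marks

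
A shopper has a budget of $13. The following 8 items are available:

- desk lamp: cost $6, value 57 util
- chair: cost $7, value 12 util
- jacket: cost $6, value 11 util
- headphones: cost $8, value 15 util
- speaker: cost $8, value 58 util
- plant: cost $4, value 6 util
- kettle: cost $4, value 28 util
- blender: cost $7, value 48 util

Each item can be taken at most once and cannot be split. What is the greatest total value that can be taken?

This is a 0/1 knapsack; check combinations near the capacity.
- desk lamp+blender: cost 6+7=13, value 57+48=105
- speaker+kettle: cost 8+4=12, value 58+28=86
- desk lamp+kettle: cost 6+4=10, value 57+28=85
- kettle+blender: cost 4+7=11, value 28+48=76
- desk lamp+chair: cost 6+7=13, value 57+12=69
Best: 105 util.

105 util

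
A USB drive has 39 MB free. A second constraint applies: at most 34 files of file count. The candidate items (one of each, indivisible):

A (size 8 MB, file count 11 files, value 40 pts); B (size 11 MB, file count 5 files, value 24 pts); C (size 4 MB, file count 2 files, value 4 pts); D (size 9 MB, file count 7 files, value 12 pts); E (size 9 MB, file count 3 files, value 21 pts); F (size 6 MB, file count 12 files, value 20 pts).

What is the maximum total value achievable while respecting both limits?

109 pts

Feasible sets respecting both limits:
- A+B+C+E+F: size 38, file count 33, value 109
- A+B+E+F: size 34, file count 31, value 105
- A+B+D+E: size 37, file count 26, value 97
- A+D+E+F: size 32, file count 33, value 93
Best: 109 pts.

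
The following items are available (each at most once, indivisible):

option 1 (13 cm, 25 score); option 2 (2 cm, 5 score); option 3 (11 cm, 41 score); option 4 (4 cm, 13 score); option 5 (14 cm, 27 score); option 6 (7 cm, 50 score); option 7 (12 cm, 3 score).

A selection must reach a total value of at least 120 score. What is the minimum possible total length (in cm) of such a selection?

Subsets with value ≥ 120, sorted by total length:
- option 1+option 2+option 3+option 6: length 33, value 121
- option 2+option 3+option 5+option 6: length 34, value 123
Minimum length: 33 cm.

33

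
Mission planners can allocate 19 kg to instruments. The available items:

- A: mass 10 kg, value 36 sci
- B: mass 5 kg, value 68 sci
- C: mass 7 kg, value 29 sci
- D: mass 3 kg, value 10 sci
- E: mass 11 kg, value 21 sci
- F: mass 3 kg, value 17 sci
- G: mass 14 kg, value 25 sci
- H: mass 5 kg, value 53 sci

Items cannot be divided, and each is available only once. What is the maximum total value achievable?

Check high-value combinations within 19 kg:
- B+C+H: mass 5+7+5=17, value 68+29+53=150
- B+D+F+H: mass 5+3+3+5=16, value 68+10+17+53=148
- B+F+H: mass 5+3+5=13, value 68+17+53=138
- B+D+H: mass 5+3+5=13, value 68+10+53=131
- B+C+D+F: mass 5+7+3+3=18, value 68+29+10+17=124
Best: 150 sci.

150 sci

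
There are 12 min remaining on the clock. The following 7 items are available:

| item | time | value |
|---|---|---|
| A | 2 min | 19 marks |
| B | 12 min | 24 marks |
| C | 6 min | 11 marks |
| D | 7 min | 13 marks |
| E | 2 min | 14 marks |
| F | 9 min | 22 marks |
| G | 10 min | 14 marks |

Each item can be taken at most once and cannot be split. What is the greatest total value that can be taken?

46 marks

This is a 0/1 knapsack; check combinations near the capacity.
- A+D+E: time 2+7+2=11, value 19+13+14=46
- A+C+E: time 2+6+2=10, value 19+11+14=44
- A+F: time 2+9=11, value 19+22=41
Best: 46 marks.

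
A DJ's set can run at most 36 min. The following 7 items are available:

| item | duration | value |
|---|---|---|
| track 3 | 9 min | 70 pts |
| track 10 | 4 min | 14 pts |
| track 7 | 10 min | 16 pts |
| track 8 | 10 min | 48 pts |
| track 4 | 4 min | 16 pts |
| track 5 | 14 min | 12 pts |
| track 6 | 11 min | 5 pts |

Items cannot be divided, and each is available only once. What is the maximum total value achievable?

Check high-value combinations within 36 min:
- track 3+track 7+track 8+track 4: duration 9+10+10+4=33, value 70+16+48+16=150
- track 3+track 10+track 8+track 4: duration 9+4+10+4=27, value 70+14+48+16=148
- track 3+track 10+track 7+track 8: duration 9+4+10+10=33, value 70+14+16+48=148
- track 3+track 8+track 4+track 6: duration 9+10+4+11=34, value 70+48+16+5=139
Best: 150 pts.

150 pts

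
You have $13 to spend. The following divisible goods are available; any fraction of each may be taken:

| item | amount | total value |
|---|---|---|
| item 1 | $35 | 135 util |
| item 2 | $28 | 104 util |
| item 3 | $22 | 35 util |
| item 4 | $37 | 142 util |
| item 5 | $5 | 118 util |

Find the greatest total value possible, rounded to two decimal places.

Take in order of value per unit:
- item 5 (118/5 per unit): all 5 → value 118, running total 118.00
- item 1 (135/35 per unit): 8 of 35 → value 8×135/35 = 30.8571, running total 148.86
Total 148.86.

148.86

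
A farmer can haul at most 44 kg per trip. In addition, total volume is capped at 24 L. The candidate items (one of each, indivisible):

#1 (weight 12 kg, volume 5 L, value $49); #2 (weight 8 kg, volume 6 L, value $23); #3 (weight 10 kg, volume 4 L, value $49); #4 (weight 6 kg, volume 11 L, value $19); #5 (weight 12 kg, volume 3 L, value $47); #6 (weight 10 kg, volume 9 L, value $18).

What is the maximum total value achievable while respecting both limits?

Feasible sets respecting both limits:
- #1+#2+#3+#5: weight 42, volume 18, value 168
- #1+#3+#4+#5: weight 40, volume 23, value 164
- #1+#3+#5+#6: weight 44, volume 21, value 163
Best: $168.

$168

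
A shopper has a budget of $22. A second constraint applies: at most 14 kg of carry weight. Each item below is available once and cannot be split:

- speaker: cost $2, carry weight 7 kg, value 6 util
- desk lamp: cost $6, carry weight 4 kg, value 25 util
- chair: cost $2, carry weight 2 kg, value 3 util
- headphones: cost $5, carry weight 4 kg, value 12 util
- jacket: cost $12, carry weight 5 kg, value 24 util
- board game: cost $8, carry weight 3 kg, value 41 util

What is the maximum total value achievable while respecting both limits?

81 util

Feasible sets respecting both limits:
- desk lamp+chair+headphones+board game: cost 21, carry weight 13, value 81
- desk lamp+headphones+board game: cost 19, carry weight 11, value 78
- speaker+desk lamp+board game: cost 16, carry weight 14, value 72
Best: 81 util.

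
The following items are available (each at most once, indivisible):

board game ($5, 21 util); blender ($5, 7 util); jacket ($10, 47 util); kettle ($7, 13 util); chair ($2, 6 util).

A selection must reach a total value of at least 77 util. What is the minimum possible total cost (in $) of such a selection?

Subsets with value ≥ 77, sorted by total cost:
- board game+jacket+kettle: cost 22, value 81
- board game+blender+jacket+chair: cost 22, value 81
Minimum cost: 22 $.

22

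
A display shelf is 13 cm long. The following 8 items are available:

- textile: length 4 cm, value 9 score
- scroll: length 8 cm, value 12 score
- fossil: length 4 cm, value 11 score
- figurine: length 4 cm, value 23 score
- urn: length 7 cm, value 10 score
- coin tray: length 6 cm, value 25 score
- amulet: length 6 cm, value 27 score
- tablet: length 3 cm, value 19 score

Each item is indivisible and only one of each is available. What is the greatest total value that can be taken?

69 score

Check high-value combinations within 13 cm:
- figurine+amulet+tablet: length 4+6+3=13, value 23+27+19=69
- figurine+coin tray+tablet: length 4+6+3=13, value 23+25+19=67
- fossil+amulet+tablet: length 4+6+3=13, value 11+27+19=57
Best: 69 score.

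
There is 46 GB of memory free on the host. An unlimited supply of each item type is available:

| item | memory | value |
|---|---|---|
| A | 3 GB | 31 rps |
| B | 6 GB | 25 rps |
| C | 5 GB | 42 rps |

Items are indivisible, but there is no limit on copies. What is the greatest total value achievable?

Best value-per-unit is A at 31/3, and filling with it alone uses memory 15×3=45. No mix of the others beats 15×31 = 465.

465 rps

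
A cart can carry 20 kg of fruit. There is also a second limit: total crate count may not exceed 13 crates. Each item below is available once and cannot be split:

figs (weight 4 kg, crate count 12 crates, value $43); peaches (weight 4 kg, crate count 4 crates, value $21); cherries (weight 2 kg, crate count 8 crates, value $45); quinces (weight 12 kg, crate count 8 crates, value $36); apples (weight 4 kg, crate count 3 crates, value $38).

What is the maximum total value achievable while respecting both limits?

$83

Feasible sets respecting both limits:
- cherries+apples: weight 6, crate count 11, value 83
- quinces+apples: weight 16, crate count 11, value 74
- peaches+cherries: weight 6, crate count 12, value 66
- peaches+apples: weight 8, crate count 7, value 59
Best: $83.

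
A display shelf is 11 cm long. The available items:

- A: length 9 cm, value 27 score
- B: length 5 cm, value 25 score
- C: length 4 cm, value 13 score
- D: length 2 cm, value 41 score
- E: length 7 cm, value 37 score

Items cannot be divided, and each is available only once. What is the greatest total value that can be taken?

This is a 0/1 knapsack; check combinations near the capacity.
- B+C+D: length 5+4+2=11, value 25+13+41=79
- D+E: length 2+7=9, value 41+37=78
- A+D: length 9+2=11, value 27+41=68
- B+D: length 5+2=7, value 25+41=66
Best: 79 score.

79 score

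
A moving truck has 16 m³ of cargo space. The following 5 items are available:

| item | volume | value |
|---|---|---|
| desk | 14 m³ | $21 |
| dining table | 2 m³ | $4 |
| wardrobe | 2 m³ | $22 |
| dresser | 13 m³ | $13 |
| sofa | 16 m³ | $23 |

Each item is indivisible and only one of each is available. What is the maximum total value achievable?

$43

Check high-value combinations within 16 m³:
- desk+wardrobe: volume 14+2=16, value 21+22=43
- wardrobe+dresser: volume 2+13=15, value 22+13=35
- dining table+wardrobe: volume 2+2=4, value 4+22=26
- desk+dining table: volume 14+2=16, value 21+4=25
- sofa: volume 16, value 23
Best: $43.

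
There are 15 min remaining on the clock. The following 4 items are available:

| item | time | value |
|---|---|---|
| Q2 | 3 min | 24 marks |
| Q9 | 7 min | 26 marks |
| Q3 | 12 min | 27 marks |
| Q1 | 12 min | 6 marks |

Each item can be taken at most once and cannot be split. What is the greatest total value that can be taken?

51 marks

Check high-value combinations within 15 min:
- Q2+Q3: time 3+12=15, value 24+27=51
- Q2+Q9: time 3+7=10, value 24+26=50
- Q2+Q1: time 3+12=15, value 24+6=30
- Q3: time 12, value 27
Best: 51 marks.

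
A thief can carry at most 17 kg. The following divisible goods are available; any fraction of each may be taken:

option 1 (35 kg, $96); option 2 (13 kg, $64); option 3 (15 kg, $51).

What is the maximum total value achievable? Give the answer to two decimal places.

77.60

Take in order of value per unit:
- option 2 (64/13 per unit): all 13 → value 64, running total 64.00
- option 3 (51/15 per unit): 4 of 15 → value 4×51/15 = 13.6000, running total 77.60
Total 77.60.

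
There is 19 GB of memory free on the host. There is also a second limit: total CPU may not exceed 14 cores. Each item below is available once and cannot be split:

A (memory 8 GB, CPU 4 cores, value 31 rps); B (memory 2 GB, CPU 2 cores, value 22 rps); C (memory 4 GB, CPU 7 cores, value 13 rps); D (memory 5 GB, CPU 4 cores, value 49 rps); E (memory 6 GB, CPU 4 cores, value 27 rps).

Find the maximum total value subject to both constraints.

Feasible sets respecting both limits:
- A+D+E: memory 19, CPU 12, value 107
- A+B+D: memory 15, CPU 10, value 102
- B+D+E: memory 13, CPU 10, value 98
- B+C+D: memory 11, CPU 13, value 84
Best: 107 rps.

107 rps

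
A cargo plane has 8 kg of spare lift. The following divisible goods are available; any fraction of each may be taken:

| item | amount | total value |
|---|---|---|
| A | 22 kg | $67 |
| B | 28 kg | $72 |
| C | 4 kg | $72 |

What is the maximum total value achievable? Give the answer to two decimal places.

Take in order of value per unit:
- C (72/4 per unit): all 4 → value 72, running total 72.00
- A (67/22 per unit): 4 of 22 → value 4×67/22 = 12.1818, running total 84.18
Total 84.18.

84.18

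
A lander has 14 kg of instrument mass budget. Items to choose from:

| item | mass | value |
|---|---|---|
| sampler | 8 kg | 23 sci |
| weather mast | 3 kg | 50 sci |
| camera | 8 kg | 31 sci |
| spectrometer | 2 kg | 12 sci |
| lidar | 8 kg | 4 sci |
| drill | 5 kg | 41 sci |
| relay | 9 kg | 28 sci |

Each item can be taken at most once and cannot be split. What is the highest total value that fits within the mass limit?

Check high-value combinations within 14 kg:
- weather mast+spectrometer+drill: mass 3+2+5=10, value 50+12+41=103
- weather mast+camera+spectrometer: mass 3+8+2=13, value 50+31+12=93
- weather mast+drill: mass 3+5=8, value 50+41=91
- weather mast+spectrometer+relay: mass 3+2+9=14, value 50+12+28=90
Best: 103 sci.

103 sci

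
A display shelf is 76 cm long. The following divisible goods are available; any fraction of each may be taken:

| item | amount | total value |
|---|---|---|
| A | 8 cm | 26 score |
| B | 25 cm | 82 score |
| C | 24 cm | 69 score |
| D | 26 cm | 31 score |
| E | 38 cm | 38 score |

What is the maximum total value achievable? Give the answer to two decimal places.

Take in order of value per unit:
- B (82/25 per unit): all 25 → value 82, running total 82.00
- A (26/8 per unit): all 8 → value 26, running total 108.00
- C (69/24 per unit): all 24 → value 69, running total 177.00
- D (31/26 per unit): 19 of 26 → value 19×31/26 = 22.6538, running total 199.65
Total 199.65.

199.65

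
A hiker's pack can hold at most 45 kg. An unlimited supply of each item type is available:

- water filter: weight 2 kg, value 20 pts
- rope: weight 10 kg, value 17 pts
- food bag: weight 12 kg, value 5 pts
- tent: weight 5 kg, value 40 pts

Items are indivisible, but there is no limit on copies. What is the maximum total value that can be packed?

440 pts

Best value-per-unit is water filter at 20/2, and filling with it alone uses weight 22×2=44. No mix of the others beats 22×20 = 440.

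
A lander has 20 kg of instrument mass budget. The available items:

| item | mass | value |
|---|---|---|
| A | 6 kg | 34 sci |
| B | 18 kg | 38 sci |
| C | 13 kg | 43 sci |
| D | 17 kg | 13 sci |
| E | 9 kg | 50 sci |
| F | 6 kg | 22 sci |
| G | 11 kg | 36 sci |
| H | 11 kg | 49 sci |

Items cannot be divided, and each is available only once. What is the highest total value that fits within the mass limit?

99 sci

This is a 0/1 knapsack; check combinations near the capacity.
- E+H: mass 9+11=20, value 50+49=99
- E+G: mass 9+11=20, value 50+36=86
- A+E: mass 6+9=15, value 34+50=84
- A+H: mass 6+11=17, value 34+49=83
Best: 99 sci.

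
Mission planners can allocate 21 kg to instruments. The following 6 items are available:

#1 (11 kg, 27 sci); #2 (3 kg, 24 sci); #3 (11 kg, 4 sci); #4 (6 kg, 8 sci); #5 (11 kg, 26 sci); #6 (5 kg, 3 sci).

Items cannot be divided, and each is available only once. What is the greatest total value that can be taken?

This is a 0/1 knapsack; check combinations near the capacity.
- #1+#2+#4: mass 11+3+6=20, value 27+24+8=59
- #2+#4+#5: mass 3+6+11=20, value 24+8+26=58
- #1+#2+#6: mass 11+3+5=19, value 27+24+3=54
Best: 59 sci.

59 sci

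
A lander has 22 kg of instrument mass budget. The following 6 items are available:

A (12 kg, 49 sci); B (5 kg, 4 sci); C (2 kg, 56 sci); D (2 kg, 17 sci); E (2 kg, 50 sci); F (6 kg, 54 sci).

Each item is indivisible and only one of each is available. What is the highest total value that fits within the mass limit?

Check high-value combinations within 22 kg:
- A+C+E+F: mass 12+2+2+6=22, value 49+56+50+54=209
- B+C+D+E+F: mass 5+2+2+2+6=17, value 4+56+17+50+54=181
- C+D+E+F: mass 2+2+2+6=12, value 56+17+50+54=177
- A+C+D+F: mass 12+2+2+6=22, value 49+56+17+54=176
- A+C+D+E: mass 12+2+2+2=18, value 49+56+17+50=172
Best: 209 sci.

209 sci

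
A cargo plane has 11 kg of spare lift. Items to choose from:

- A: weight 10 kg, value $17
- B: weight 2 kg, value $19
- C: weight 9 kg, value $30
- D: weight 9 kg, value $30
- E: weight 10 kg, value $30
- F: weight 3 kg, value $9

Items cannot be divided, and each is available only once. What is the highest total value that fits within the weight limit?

$49

Check high-value combinations within 11 kg:
- B+C: weight 2+9=11, value 19+30=49
- B+D: weight 2+9=11, value 19+30=49
- C: weight 9, value 30
Best: $49.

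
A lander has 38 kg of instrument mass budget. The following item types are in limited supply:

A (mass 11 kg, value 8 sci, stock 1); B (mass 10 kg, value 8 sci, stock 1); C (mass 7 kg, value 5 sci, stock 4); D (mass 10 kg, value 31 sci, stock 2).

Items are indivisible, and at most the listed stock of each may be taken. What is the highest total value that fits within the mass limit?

Best selections within mass 38 and stock limits:
- 1×B + 1×C + 2×D: mass 37, value 75
- 1×A + 1×C + 2×D: mass 38, value 75
Best: 75 sci.

75 sci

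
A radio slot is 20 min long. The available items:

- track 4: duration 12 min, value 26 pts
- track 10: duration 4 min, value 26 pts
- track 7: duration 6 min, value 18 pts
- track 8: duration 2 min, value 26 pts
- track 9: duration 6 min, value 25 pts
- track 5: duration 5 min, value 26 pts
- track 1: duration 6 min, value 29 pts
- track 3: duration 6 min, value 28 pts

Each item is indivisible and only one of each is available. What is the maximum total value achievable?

Check high-value combinations within 20 min:
- track 10+track 8+track 1+track 3: duration 4+2+6+6=18, value 26+26+29+28=109
- track 8+track 5+track 1+track 3: duration 2+5+6+6=19, value 26+26+29+28=109
- track 8+track 9+track 1+track 3: duration 2+6+6+6=20, value 26+25+29+28=108
- track 10+track 8+track 5+track 1: duration 4+2+5+6=17, value 26+26+26+29=107
Best: 109 pts.

109 pts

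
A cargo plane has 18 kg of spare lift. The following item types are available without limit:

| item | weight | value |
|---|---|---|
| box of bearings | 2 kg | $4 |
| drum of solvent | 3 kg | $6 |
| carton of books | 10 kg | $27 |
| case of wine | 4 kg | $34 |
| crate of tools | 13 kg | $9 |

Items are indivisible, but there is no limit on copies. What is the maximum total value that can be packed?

$140

Best value-per-unit is case of wine at 34/4; filling with it alone gives 4×34 = 136.
Optimal mix: 1×box of bearings + 4×case of wine → weight 18, value 140.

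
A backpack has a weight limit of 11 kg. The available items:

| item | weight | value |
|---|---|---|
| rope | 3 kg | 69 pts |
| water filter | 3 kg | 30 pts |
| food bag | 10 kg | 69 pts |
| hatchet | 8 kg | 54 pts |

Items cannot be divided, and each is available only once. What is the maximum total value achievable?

This is a 0/1 knapsack; check combinations near the capacity.
- rope+hatchet: weight 3+8=11, value 69+54=123
- rope+water filter: weight 3+3=6, value 69+30=99
- water filter+hatchet: weight 3+8=11, value 30+54=84
- rope: weight 3, value 69
Best: 123 pts.

123 pts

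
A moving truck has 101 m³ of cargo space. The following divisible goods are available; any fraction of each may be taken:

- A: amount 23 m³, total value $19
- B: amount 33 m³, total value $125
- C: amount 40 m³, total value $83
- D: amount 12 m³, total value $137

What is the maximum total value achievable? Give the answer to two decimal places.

358.22

Take in order of value per unit:
- D (137/12 per unit): all 12 → value 137, running total 137.00
- B (125/33 per unit): all 33 → value 125, running total 262.00
- C (83/40 per unit): all 40 → value 83, running total 345.00
- A (19/23 per unit): 16 of 23 → value 16×19/23 = 13.2174, running total 358.22
Total 358.22.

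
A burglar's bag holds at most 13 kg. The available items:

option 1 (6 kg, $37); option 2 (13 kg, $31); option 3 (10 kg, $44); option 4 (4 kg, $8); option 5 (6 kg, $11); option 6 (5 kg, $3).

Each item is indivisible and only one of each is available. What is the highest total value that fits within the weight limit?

$48

Check high-value combinations within 13 kg:
- option 1+option 5: weight 6+6=12, value 37+11=48
- option 1+option 4: weight 6+4=10, value 37+8=45
- option 3: weight 10, value 44
- option 1+option 6: weight 6+5=11, value 37+3=40
- option 1: weight 6, value 37
Best: $48.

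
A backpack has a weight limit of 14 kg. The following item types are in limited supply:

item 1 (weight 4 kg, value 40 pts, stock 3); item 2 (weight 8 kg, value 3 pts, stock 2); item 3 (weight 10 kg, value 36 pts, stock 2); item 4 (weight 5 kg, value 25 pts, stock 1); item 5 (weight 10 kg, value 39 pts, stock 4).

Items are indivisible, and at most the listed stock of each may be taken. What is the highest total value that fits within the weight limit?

Top feasible selections:
- 3×item 1: weight 12, value 120
- 2×item 1 + 1×item 4: weight 13, value 105
- 2×item 1: weight 8, value 80
Best: 120 pts.

120 pts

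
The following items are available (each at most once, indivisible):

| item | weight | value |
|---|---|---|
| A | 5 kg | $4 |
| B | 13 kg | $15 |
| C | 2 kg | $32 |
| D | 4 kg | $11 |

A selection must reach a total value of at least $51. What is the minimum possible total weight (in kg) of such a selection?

Subsets with value ≥ 51, sorted by total weight:
- B+C+D: weight 19, value 58
- A+B+C: weight 20, value 51
- A+B+C+D: weight 24, value 62
Minimum weight: 19 kg.

19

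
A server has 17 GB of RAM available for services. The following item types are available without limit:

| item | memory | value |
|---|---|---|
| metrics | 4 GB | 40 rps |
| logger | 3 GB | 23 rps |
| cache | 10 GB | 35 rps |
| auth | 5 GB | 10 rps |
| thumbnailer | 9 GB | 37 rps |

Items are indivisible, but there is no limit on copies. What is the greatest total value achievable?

Best value-per-unit is metrics at 40/4, and filling with it alone uses memory 4×4=16. No mix of the others beats 4×40 = 160.

160 rps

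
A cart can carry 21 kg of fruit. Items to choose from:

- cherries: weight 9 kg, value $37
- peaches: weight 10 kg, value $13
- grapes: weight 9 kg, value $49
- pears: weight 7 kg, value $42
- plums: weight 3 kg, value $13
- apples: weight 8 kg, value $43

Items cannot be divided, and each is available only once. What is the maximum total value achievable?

Check high-value combinations within 21 kg:
- grapes+plums+apples: weight 9+3+8=20, value 49+13+43=105
- grapes+pears+plums: weight 9+7+3=19, value 49+42+13=104
- cherries+grapes+plums: weight 9+9+3=21, value 37+49+13=99
- pears+plums+apples: weight 7+3+8=18, value 42+13+43=98
Best: $105.

$105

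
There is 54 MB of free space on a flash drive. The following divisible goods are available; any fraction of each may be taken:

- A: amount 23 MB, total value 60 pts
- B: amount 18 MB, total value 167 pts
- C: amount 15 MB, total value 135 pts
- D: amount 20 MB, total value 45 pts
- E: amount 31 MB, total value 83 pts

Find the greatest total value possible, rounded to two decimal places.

Take in order of value per unit:
- B (167/18 per unit): all 18 → value 167, running total 167.00
- C (135/15 per unit): all 15 → value 135, running total 302.00
- E (83/31 per unit): 21 of 31 → value 21×83/31 = 56.2258, running total 358.23
Total 358.23.

358.23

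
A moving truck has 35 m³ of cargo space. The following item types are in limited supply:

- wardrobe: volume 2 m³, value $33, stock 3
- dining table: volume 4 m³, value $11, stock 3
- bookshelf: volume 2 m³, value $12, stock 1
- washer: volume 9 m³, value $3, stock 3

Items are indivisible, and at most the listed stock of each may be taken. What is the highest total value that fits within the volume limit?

$147

Best selections within volume 35 and stock limits:
- 3×wardrobe + 3×dining table + 1×bookshelf + 1×washer: volume 29, value 147
- 3×wardrobe + 3×dining table + 1×bookshelf: volume 20, value 144
- 3×wardrobe + 2×dining table + 1×bookshelf + 2×washer: volume 34, value 139
Best: $147.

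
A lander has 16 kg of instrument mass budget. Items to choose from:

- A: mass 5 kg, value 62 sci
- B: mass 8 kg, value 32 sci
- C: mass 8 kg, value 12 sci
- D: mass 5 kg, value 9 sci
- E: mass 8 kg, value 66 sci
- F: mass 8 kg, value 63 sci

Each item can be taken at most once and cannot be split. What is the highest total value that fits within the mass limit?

This is a 0/1 knapsack; check combinations near the capacity.
- E+F: mass 8+8=16, value 66+63=129
- A+E: mass 5+8=13, value 62+66=128
- A+F: mass 5+8=13, value 62+63=125
- B+E: mass 8+8=16, value 32+66=98
- B+F: mass 8+8=16, value 32+63=95
Best: 129 sci.

129 sci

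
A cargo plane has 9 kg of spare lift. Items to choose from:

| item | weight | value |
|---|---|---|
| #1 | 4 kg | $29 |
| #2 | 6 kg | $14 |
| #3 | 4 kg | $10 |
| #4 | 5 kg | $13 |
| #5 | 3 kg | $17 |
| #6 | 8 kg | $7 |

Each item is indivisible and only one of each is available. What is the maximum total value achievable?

$46

This is a 0/1 knapsack; check combinations near the capacity.
- #1+#5: weight 4+3=7, value 29+17=46
- #1+#4: weight 4+5=9, value 29+13=42
- #1+#3: weight 4+4=8, value 29+10=39
Best: $46.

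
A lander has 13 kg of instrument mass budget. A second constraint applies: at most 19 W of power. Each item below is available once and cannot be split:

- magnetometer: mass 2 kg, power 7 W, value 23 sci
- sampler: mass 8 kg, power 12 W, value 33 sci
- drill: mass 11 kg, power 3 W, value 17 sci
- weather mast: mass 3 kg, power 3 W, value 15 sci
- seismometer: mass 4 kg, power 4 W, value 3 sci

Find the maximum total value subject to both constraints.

Feasible sets respecting both limits:
- magnetometer+sampler: mass 10, power 19, value 56
- sampler+weather mast: mass 11, power 15, value 48
- magnetometer+weather mast+seismometer: mass 9, power 14, value 41
Best: 56 sci.

56 sci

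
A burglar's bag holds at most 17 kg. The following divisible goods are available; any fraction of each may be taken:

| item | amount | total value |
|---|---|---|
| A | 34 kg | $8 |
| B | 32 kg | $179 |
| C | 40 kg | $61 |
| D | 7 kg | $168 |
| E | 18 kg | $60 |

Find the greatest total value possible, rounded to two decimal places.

223.94

Take in order of value per unit:
- D (168/7 per unit): all 7 → value 168, running total 168.00
- B (179/32 per unit): 10 of 32 → value 10×179/32 = 55.9375, running total 223.94
Total 223.94.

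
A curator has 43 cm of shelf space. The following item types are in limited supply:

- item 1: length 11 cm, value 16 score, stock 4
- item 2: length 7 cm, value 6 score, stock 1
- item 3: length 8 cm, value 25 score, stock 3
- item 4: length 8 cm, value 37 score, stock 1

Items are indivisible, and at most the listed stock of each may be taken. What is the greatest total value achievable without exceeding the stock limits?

Best selections within length 43 and stock limits:
- 1×item 1 + 3×item 3 + 1×item 4: length 43, value 128
- 1×item 2 + 3×item 3 + 1×item 4: length 39, value 118
- 3×item 3 + 1×item 4: length 32, value 112
- 1×item 1 + 1×item 2 + 2×item 3 + 1×item 4: length 42, value 109
Best: 128 score.

128 score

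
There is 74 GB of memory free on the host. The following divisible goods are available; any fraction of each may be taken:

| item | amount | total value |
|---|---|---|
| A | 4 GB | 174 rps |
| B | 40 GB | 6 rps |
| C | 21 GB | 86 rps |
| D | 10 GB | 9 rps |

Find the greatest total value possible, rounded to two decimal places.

Take in order of value per unit:
- A (174/4 per unit): all 4 → value 174, running total 174.00
- C (86/21 per unit): all 21 → value 86, running total 260.00
- D (9/10 per unit): all 10 → value 9, running total 269.00
- B (6/40 per unit): 39 of 40 → value 39×6/40 = 5.8500, running total 274.85
Total 274.85.

274.85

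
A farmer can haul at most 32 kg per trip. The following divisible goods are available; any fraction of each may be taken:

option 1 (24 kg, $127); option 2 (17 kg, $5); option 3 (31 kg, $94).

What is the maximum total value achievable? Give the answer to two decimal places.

151.26

Take in order of value per unit:
- option 1 (127/24 per unit): all 24 → value 127, running total 127.00
- option 3 (94/31 per unit): 8 of 31 → value 8×94/31 = 24.2581, running total 151.26
Total 151.26.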